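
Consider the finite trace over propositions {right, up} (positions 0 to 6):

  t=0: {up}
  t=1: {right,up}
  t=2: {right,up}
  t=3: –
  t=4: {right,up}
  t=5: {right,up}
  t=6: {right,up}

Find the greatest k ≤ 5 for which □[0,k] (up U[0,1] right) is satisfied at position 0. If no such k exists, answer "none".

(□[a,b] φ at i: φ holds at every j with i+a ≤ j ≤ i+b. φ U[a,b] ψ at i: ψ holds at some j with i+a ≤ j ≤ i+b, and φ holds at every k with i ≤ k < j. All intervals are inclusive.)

2

(up U[0,1] right) must hold from j=0 onward; find where it first fails.
  j=0: holds
  j=1: holds
  j=2: holds
  j=3: fails
Holds on [0,2], so largest k = 2.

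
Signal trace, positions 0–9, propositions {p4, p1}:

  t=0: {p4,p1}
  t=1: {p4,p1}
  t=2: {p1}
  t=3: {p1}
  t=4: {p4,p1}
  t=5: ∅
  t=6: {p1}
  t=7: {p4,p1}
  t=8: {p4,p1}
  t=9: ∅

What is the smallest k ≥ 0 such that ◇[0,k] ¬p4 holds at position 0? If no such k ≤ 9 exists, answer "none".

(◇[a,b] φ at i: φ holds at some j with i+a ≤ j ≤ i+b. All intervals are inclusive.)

Scan j = 0,1,… for ¬p4:
  j=0: fails
  j=1: fails
  j=2: holds
First hit at j=2, so smallest k = 2-0 = 2.

2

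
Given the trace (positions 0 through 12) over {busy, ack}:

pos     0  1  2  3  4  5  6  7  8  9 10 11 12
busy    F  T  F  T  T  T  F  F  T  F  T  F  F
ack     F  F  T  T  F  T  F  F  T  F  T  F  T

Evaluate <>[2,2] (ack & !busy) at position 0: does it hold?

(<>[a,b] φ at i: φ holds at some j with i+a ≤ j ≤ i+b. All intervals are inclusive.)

Check (ack & !busy) at each j in [2,2]:
  j=2: true
Found at j=2 → formula holds.

Yes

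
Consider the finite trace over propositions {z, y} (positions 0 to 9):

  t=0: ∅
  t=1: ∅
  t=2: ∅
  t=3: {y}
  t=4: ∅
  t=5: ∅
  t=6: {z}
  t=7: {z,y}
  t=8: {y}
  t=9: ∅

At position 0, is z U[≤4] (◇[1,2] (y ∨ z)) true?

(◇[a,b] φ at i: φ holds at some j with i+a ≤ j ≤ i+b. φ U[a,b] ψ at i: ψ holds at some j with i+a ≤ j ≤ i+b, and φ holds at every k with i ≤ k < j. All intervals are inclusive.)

No

Need some j in [0,4] with ◇[1,2] (y ∨ z), and z at every k in [0,j-1].
  j=0: ◇[1,2] (y ∨ z) — fails (none in [1,2]).
  j=1: ◇[1,2] (y ∨ z) holds, but z fails at k=0 → not this j.
  j=2: ◇[1,2] (y ∨ z) holds, but z fails at k=0 → not this j.
  j=3: ◇[1,2] (y ∨ z) — fails (none in [4,5]).
  j=4: ◇[1,2] (y ∨ z) holds, but z fails at k=0 → not this j.
No j in the window works → until fails.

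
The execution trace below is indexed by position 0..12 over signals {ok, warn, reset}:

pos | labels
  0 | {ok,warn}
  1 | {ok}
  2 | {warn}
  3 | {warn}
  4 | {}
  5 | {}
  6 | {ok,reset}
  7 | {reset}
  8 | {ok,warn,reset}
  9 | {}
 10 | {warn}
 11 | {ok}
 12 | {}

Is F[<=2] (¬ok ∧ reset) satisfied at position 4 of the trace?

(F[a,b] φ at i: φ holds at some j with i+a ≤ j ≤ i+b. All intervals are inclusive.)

Check (¬ok ∧ reset) at each j in [4,6]:
  j=4: false
  j=5: false
  j=6: false
No position in the window satisfies it → formula fails.

Does not hold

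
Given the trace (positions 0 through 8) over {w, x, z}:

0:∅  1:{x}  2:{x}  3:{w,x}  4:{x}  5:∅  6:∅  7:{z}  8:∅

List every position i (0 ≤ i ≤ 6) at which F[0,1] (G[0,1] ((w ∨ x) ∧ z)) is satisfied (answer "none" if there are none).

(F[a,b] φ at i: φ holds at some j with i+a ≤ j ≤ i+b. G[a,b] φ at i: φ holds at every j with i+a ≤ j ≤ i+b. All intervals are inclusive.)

none

Evaluate at each i in [0,6]:
  i=0: ✗ (none in [0,1])
  i=1: ✗ (none in [1,2])
  i=2: ✗ (none in [2,3])
  i=3: ✗ (none in [3,4])
  i=4: ✗ (none in [4,5])
  i=5: ✗ (none in [5,6])
  i=6: ✗ (none in [6,7])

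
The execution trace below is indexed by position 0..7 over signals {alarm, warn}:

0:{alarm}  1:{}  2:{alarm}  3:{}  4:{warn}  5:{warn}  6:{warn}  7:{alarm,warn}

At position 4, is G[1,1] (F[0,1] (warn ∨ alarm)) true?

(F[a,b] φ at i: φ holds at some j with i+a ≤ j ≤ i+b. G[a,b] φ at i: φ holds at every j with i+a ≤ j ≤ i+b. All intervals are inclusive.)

True

Check F[0,1] (warn ∨ alarm) at every j in [5,5]:
  j=5: holds (witness at 5)
All positions satisfy it → formula holds.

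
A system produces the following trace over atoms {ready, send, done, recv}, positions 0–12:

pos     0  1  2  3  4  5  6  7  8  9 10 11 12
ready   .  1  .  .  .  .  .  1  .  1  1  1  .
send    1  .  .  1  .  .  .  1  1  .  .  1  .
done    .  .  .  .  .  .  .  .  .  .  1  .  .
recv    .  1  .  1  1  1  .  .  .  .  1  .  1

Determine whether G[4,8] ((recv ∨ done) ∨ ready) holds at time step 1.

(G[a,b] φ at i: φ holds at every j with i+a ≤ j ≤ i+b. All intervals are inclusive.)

Does not hold

Check ((recv ∨ done) ∨ ready) at every j in [5,9]:
  j=5: true
  j=6: false
  j=7: true
  j=8: false
  j=9: true
Fails at j=6 → formula fails.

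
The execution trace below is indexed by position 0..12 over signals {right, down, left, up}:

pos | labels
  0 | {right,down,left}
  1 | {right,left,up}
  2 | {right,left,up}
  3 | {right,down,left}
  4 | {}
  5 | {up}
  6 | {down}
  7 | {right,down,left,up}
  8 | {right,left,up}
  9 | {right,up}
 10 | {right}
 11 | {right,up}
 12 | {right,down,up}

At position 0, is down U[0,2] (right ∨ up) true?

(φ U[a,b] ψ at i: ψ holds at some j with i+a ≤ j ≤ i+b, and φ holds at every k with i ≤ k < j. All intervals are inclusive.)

True

Need some j in [0,2] with (right ∨ up), and down at every k in [0,j-1].
  j=0: (right ∨ up) holds; no prefix to check → satisfied.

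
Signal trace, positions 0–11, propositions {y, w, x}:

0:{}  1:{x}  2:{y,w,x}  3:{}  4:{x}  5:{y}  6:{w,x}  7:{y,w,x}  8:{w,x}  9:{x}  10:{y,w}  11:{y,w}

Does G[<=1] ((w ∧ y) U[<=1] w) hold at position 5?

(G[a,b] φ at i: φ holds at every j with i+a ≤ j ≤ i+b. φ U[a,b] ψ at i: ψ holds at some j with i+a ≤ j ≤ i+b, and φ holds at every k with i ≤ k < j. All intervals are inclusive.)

Check ((w ∧ y) U[<=1] w) at every j in [5,6]:
  j=5: fails
  j=6: holds
Fails at j=5 → formula fails.

Does not hold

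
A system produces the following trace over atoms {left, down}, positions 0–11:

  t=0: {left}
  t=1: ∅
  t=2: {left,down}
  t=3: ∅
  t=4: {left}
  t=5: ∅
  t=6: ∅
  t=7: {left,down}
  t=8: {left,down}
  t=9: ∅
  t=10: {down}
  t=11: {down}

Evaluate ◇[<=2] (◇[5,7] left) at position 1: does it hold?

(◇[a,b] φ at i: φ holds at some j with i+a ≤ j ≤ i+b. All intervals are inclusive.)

Holds

Check ◇[5,7] left at each j in [1,3]:
  j=1: holds (witness at 7)
  j=2: holds (witness at 7)
  j=3: holds (witness at 8)
Found at j=1 → formula holds.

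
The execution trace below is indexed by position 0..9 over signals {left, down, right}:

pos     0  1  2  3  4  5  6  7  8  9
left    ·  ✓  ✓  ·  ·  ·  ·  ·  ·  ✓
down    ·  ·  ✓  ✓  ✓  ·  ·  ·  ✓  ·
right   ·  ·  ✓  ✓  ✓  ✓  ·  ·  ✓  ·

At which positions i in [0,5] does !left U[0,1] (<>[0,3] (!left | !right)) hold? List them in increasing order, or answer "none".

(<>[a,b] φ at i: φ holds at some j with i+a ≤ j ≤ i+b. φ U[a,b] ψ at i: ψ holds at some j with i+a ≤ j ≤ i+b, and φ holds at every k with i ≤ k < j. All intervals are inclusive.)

Evaluate at each i in [0,5]:
  i=0: ✓ (rhs at j=0)
  i=1: ✓ (rhs at j=1)
  i=2: ✓ (rhs at j=2)
  i=3: ✓ (rhs at j=3)
  i=4: ✓ (rhs at j=4)
  i=5: ✓ (rhs at j=5)

0, 1, 2, 3, 4, 5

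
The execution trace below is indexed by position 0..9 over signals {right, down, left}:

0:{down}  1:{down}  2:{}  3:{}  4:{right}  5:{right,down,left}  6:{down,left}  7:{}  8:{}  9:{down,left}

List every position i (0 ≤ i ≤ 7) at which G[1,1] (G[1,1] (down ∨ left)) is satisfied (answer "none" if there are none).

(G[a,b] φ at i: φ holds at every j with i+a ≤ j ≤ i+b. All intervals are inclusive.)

3, 4, 7

Evaluate at each i in [0,7]:
  i=0: ✗ (fails at j=1)
  i=1: ✗ (fails at j=2)
  i=2: ✗ (fails at j=3)
  i=3: ✓ (all of [4,4])
  i=4: ✓ (all of [5,5])
  i=5: ✗ (fails at j=6)
  i=6: ✗ (fails at j=7)
  i=7: ✓ (all of [8,8])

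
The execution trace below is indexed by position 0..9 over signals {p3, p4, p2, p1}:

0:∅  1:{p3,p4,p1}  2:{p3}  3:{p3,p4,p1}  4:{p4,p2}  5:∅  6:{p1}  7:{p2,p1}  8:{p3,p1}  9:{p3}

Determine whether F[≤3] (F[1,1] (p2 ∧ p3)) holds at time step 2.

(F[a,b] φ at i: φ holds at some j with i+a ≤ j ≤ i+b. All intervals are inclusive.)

False

Check F[1,1] (p2 ∧ p3) at each j in [2,5]:
  j=2: fails (none in [3,3])
  j=3: fails (none in [4,4])
  j=4: fails (none in [5,5])
  j=5: fails (none in [6,6])
No position in the window satisfies it → formula fails.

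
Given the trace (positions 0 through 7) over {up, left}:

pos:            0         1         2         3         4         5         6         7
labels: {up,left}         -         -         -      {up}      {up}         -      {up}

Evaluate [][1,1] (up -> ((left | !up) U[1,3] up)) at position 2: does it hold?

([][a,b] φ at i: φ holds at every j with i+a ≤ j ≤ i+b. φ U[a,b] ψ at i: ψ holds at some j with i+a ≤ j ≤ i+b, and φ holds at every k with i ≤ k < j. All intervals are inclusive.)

Check (up -> ((left | !up) U[1,3] up)) at every j in [3,3]:
  j=3: antecedent false → ✓
All positions satisfy it → formula holds.

Holds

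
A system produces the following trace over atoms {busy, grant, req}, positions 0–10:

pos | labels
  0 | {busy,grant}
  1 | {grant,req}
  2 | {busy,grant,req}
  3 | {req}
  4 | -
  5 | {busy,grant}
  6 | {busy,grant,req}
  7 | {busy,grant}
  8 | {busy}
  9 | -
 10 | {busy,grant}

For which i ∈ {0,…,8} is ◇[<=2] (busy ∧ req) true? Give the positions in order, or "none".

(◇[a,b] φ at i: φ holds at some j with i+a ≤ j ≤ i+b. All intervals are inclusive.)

0, 1, 2, 4, 5, 6

Evaluate at each i in [0,8]:
  i=0: ✓ (witness j=2)
  i=1: ✓ (witness j=2)
  i=2: ✓ (witness j=2)
  i=3: ✗ (none in [3,5])
  i=4: ✓ (witness j=6)
  i=5: ✓ (witness j=6)
  i=6: ✓ (witness j=6)
  i=7: ✗ (none in [7,9])
  i=8: ✗ (none in [8,10])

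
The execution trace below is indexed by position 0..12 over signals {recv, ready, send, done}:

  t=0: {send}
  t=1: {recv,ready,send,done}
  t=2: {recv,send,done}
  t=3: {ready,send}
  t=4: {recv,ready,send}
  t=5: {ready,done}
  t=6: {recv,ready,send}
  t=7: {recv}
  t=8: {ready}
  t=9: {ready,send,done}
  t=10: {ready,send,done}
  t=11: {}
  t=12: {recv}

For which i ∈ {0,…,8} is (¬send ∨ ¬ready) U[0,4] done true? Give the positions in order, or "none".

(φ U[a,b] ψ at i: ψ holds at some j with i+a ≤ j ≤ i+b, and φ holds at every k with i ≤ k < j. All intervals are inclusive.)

Evaluate at each i in [0,8]:
  i=0: ✓ (rhs at j=1; lhs holds on [0,0])
  i=1: ✓ (rhs at j=1)
  i=2: ✓ (rhs at j=2)
  i=3: ✗ (lhs fails at k=3 before rhs at j=5)
  i=4: ✗ (lhs fails at k=4 before rhs at j=5)
  i=5: ✓ (rhs at j=5)
  i=6: ✗ (lhs fails at k=6 before rhs at j=9)
  i=7: ✓ (rhs at j=9; lhs holds on [7,8])
  i=8: ✓ (rhs at j=9; lhs holds on [8,8])

0, 1, 2, 5, 7, 8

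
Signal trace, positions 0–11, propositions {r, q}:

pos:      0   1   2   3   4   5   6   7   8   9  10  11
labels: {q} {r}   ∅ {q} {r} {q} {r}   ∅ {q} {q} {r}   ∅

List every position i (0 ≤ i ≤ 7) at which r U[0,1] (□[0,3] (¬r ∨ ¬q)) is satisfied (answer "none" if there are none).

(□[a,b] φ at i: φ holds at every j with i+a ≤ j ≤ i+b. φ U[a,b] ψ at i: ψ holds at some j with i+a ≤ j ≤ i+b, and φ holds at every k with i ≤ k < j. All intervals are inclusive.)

Evaluate at each i in [0,7]:
  i=0: ✓ (rhs at j=0)
  i=1: ✓ (rhs at j=1)
  i=2: ✓ (rhs at j=2)
  i=3: ✓ (rhs at j=3)
  i=4: ✓ (rhs at j=4)
  i=5: ✓ (rhs at j=5)
  i=6: ✓ (rhs at j=6)
  i=7: ✓ (rhs at j=7)

0, 1, 2, 3, 4, 5, 6, 7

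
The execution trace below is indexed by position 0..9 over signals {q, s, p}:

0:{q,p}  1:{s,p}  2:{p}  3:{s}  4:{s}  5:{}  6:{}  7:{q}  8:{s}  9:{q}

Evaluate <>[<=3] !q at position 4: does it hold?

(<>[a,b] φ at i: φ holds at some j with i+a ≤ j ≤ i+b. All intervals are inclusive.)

Yes

Check !q at each j in [4,7]:
  j=4: true
  j=5: true
  j=6: true
  j=7: false
Found at j=4 → formula holds.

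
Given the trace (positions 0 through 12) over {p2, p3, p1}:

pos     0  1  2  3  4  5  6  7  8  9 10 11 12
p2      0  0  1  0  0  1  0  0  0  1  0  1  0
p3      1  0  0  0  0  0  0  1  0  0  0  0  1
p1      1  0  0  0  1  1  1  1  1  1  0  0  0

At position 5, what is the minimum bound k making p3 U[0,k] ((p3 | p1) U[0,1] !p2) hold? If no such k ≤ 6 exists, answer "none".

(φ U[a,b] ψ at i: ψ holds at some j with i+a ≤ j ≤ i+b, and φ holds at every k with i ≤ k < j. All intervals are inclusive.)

Need earliest j ≥ 5 with ((p3 | p1) U[0,1] !p2), and p3 at every k in [5,j-1].
  j=5: rhs holds (empty prefix). k = 0.

0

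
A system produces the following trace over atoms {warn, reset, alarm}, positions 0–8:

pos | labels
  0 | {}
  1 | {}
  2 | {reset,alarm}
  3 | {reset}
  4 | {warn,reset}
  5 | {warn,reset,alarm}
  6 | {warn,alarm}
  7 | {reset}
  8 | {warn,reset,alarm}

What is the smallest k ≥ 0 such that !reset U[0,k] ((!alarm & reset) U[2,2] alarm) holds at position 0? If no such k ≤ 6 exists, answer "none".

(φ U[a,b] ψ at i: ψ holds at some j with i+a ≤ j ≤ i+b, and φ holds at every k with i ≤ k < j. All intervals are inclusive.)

none

Need earliest j ≥ 0 with ((!alarm & reset) U[2,2] alarm), and !reset at every k in [0,j-1].
  j=0: rhs fails.
  j=1: rhs fails.
  j=2: rhs fails.
  j=3: rhs holds but lhs fails at k=2.
  j=4: rhs fails.
  j=5: rhs fails.
  j=6: rhs fails.
No witness within the range → none.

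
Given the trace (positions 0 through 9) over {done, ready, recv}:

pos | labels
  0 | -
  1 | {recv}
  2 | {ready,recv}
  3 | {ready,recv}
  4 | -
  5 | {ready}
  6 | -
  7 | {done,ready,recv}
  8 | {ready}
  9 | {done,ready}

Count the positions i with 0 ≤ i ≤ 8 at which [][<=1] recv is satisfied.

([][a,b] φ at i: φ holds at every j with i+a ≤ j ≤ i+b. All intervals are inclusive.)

Evaluate at each i in [0,8]:
  i=0: ✗ (fails at j=0)
  i=1: ✓ (all of [1,2])
  i=2: ✓ (all of [2,3])
  i=3: ✗ (fails at j=4)
  i=4: ✗ (fails at j=4)
  i=5: ✗ (fails at j=5)
  i=6: ✗ (fails at j=6)
  i=7: ✗ (fails at j=8)
  i=8: ✗ (fails at j=8)
Positions where it holds: {1, 2} → 2.

2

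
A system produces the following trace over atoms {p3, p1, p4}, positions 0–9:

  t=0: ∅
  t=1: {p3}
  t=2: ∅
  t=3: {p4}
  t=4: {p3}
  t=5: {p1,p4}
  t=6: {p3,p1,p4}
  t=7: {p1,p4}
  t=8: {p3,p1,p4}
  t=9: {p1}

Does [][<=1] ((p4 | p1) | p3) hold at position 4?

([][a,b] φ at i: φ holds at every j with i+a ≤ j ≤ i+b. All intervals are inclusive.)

Yes

Check ((p4 | p1) | p3) at every j in [4,5]:
  j=4: true
  j=5: true
All positions satisfy it → formula holds.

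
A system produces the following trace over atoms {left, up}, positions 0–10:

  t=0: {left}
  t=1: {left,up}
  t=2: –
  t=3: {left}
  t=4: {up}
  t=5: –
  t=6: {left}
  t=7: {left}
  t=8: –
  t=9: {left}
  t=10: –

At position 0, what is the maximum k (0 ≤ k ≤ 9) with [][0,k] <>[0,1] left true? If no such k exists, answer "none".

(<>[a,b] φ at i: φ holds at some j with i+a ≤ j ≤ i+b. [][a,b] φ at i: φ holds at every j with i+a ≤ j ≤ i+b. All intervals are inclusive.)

3

<>[0,1] left must hold from j=0 onward; find where it first fails.
  j=0: holds
  j=1: holds
  j=2: holds
  j=3: holds
  j=4: fails
Holds on [0,3], so largest k = 3.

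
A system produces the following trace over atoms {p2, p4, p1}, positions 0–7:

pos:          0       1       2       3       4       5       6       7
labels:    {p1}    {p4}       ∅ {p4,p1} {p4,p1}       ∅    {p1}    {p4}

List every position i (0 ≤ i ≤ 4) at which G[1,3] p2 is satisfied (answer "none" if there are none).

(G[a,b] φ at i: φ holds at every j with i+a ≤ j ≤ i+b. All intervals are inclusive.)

Evaluate at each i in [0,4]:
  i=0: ✗ (fails at j=1)
  i=1: ✗ (fails at j=2)
  i=2: ✗ (fails at j=3)
  i=3: ✗ (fails at j=4)
  i=4: ✗ (fails at j=5)

none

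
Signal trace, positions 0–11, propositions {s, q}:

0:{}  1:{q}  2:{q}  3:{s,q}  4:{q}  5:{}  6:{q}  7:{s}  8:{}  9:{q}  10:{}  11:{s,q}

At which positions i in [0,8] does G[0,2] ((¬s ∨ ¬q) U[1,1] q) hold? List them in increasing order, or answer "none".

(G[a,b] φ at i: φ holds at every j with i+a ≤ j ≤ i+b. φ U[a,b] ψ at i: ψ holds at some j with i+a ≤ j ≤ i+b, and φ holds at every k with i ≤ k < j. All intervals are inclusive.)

0

Evaluate at each i in [0,8]:
  i=0: ✓ (all of [0,2])
  i=1: ✗ (fails at j=3)
  i=2: ✗ (fails at j=3)
  i=3: ✗ (fails at j=3)
  i=4: ✗ (fails at j=4)
  i=5: ✗ (fails at j=6)
  i=6: ✗ (fails at j=6)
  i=7: ✗ (fails at j=7)
  i=8: ✗ (fails at j=9)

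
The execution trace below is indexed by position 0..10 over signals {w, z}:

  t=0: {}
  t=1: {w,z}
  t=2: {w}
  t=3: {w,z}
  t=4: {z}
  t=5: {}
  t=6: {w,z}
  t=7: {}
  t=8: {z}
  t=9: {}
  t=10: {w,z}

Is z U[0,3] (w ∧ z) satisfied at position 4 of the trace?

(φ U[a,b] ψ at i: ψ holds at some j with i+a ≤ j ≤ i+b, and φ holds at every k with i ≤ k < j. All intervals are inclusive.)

False

Need some j in [4,7] with (w ∧ z), and z at every k in [4,j-1].
  j=4: (w ∧ z) false.
  j=5: (w ∧ z) false.
  j=6: (w ∧ z) holds, but z fails at k=5 → not this j.
  j=7: (w ∧ z) false.
No j in the window works → until fails.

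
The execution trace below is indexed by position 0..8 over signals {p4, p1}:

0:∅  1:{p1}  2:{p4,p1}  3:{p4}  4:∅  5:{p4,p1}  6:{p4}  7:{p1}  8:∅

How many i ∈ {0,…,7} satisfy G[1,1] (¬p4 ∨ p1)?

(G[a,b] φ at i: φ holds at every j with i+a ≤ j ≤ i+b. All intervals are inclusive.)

Evaluate at each i in [0,7]:
  i=0: ✓ (all of [1,1])
  i=1: ✓ (all of [2,2])
  i=2: ✗ (fails at j=3)
  i=3: ✓ (all of [4,4])
  i=4: ✓ (all of [5,5])
  i=5: ✗ (fails at j=6)
  i=6: ✓ (all of [7,7])
  i=7: ✓ (all of [8,8])
Positions where it holds: {0, 1, 3, 4, 6, 7} → 6.

6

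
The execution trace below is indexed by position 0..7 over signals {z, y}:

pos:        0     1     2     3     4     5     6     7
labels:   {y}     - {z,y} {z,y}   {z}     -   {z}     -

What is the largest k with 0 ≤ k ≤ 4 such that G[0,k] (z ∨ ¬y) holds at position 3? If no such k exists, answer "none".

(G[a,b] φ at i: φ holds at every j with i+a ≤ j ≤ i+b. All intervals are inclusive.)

(z ∨ ¬y) must hold from j=3 onward; find where it first fails.
  j=3: holds
  j=4: holds
  j=5: holds
  j=6: holds
  j=7: holds
Holds through j=7; largest k = 4.

4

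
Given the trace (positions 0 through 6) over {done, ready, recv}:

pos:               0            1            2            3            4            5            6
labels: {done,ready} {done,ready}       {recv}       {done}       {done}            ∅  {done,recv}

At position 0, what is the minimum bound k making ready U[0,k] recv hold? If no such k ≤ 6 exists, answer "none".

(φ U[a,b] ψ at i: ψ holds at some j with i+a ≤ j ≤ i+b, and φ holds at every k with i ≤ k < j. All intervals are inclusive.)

2

Need earliest j ≥ 0 with recv, and ready at every k in [0,j-1].
  j=0: rhs fails.
  j=1: rhs fails.
  j=2: rhs holds; lhs holds on [0,1]. k = 2.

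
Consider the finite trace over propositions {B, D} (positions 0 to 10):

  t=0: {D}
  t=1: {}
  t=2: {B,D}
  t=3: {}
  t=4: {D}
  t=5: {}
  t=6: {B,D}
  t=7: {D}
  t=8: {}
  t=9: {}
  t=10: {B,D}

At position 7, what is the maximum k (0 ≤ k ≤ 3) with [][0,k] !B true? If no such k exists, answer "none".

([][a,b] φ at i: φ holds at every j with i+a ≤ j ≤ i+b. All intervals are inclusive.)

2

!B must hold from j=7 onward; find where it first fails.
  j=7: holds
  j=8: holds
  j=9: holds
  j=10: fails
Holds on [7,9], so largest k = 2.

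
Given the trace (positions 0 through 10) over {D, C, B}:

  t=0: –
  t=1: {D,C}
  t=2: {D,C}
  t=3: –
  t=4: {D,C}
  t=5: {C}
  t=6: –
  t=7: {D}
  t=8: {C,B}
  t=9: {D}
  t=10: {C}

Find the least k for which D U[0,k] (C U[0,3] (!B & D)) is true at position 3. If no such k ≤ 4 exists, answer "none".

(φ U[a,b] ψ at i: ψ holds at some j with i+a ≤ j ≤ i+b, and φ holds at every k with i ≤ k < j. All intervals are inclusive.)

Need earliest j ≥ 3 with (C U[0,3] (!B & D)), and D at every k in [3,j-1].
  j=3: rhs fails.
  j=4: rhs holds but lhs fails at k=3.
  j=5: rhs fails.
  j=6: rhs fails.
  j=7: rhs holds but lhs fails at k=3.
No witness within the range → none.

none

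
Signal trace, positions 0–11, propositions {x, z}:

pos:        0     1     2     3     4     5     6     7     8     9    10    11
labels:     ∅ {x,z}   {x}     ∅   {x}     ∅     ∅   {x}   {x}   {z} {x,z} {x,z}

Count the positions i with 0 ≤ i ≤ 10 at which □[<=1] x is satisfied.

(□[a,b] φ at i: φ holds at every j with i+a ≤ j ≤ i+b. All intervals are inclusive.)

3

Evaluate at each i in [0,10]:
  i=0: ✗ (fails at j=0)
  i=1: ✓ (all of [1,2])
  i=2: ✗ (fails at j=3)
  i=3: ✗ (fails at j=3)
  i=4: ✗ (fails at j=5)
  i=5: ✗ (fails at j=5)
  i=6: ✗ (fails at j=6)
  i=7: ✓ (all of [7,8])
  i=8: ✗ (fails at j=9)
  i=9: ✗ (fails at j=9)
  i=10: ✓ (all of [10,11])
Positions where it holds: {1, 7, 10} → 3.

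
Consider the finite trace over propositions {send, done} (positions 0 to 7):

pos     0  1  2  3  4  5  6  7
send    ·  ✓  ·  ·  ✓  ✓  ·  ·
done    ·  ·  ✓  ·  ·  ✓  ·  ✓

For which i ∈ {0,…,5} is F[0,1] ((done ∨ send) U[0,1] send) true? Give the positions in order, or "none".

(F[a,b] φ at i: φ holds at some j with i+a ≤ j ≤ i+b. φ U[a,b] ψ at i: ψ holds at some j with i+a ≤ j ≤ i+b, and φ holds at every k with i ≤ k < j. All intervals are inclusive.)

Evaluate at each i in [0,5]:
  i=0: ✓ (witness j=1)
  i=1: ✓ (witness j=1)
  i=2: ✗ (none in [2,3])
  i=3: ✓ (witness j=4)
  i=4: ✓ (witness j=4)
  i=5: ✓ (witness j=5)

0, 1, 3, 4, 5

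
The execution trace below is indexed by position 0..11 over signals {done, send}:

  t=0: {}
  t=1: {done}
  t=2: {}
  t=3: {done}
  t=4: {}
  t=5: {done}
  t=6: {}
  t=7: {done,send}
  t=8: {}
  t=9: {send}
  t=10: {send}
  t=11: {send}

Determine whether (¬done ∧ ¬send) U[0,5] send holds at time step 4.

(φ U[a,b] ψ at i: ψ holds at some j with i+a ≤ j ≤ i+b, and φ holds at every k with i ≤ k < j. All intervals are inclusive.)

Does not hold

Need some j in [4,9] with send, and (¬done ∧ ¬send) at every k in [4,j-1].
  j=4: send false.
  j=5: send false.
  j=6: send false.
  j=7: send holds, but (¬done ∧ ¬send) fails at k=5 → not this j.
  j=8: send false.
  j=9: send holds, but (¬done ∧ ¬send) fails at k=5 → not this j.
No j in the window works → until fails.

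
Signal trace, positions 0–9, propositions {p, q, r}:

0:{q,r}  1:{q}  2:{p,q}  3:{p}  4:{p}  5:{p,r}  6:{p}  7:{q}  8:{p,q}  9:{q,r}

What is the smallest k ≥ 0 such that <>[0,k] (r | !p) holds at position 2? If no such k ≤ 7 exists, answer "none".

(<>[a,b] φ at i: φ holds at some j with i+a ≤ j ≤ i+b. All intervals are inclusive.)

Scan j = 2,3,… for (r | !p):
  j=2: fails
  j=3: fails
  j=4: fails
  j=5: holds
First hit at j=5, so smallest k = 5-2 = 3.

3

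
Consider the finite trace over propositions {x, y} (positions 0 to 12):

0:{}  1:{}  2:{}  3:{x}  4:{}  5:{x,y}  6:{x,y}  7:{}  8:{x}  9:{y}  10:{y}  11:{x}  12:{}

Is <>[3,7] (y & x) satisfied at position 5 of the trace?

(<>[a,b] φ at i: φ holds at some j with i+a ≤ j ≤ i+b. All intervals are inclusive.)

Does not hold

Check (y & x) at each j in [8,12]:
  j=8: false
  j=9: false
  j=10: false
  j=11: false
  j=12: false
No position in the window satisfies it → formula fails.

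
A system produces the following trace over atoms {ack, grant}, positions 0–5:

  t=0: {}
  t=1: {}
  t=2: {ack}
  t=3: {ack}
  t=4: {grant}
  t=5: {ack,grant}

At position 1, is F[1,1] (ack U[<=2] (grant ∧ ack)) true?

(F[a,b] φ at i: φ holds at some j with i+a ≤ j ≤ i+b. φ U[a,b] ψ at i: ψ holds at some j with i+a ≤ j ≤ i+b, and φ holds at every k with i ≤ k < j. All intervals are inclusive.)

Check (ack U[<=2] (grant ∧ ack)) at each j in [2,2]:
  j=2: fails
No position in the window satisfies it → formula fails.

Does not hold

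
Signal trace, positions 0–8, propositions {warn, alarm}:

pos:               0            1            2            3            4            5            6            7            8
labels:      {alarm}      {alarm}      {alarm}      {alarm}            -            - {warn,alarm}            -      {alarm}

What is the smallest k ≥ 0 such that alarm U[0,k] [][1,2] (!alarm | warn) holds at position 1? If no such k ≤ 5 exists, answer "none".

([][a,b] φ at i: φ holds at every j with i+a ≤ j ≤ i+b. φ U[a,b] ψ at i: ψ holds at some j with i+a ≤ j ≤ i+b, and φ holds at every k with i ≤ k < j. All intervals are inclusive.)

2

Need earliest j ≥ 1 with [][1,2] (!alarm | warn), and alarm at every k in [1,j-1].
  j=1: rhs fails.
  j=2: rhs fails.
  j=3: rhs holds; lhs holds on [1,2]. k = 2.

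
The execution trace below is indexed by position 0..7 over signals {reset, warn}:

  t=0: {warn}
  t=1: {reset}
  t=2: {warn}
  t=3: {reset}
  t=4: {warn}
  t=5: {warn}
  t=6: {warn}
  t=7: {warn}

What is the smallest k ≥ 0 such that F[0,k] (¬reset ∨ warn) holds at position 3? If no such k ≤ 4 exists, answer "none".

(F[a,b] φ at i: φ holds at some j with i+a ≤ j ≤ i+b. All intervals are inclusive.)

Scan j = 3,4,… for (¬reset ∨ warn):
  j=3: fails
  j=4: holds
First hit at j=4, so smallest k = 4-3 = 1.

1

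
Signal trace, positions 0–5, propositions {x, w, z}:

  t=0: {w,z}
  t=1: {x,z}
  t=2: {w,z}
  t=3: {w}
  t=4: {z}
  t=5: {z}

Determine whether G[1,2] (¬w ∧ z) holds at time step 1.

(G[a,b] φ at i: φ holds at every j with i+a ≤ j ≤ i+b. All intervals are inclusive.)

Does not hold

Check (¬w ∧ z) at every j in [2,3]:
  j=2: false
  j=3: false
Fails at j=2 → formula fails.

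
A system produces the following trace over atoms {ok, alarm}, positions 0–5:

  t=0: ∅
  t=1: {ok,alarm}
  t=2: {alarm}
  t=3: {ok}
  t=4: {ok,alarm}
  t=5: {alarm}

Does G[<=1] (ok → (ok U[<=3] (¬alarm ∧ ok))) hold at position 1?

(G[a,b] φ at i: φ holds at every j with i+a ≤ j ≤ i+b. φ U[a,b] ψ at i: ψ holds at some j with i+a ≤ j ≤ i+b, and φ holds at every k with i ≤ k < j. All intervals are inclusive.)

No

Check (ok → (ok U[<=3] (¬alarm ∧ ok))) at every j in [1,2]:
  j=1: antecedent true; consequent fails → ✗
  j=2: antecedent false → ✓
Fails at j=1 → formula fails.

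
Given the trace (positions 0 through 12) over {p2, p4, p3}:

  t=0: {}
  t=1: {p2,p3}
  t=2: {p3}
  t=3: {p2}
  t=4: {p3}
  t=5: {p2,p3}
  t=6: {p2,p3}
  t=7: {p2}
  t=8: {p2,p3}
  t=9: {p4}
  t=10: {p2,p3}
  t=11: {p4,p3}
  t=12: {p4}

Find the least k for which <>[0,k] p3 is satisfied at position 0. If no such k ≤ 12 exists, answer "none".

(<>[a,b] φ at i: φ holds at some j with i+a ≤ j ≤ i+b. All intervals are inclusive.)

Scan j = 0,1,… for p3:
  j=0: fails
  j=1: holds
First hit at j=1, so smallest k = 1-0 = 1.

1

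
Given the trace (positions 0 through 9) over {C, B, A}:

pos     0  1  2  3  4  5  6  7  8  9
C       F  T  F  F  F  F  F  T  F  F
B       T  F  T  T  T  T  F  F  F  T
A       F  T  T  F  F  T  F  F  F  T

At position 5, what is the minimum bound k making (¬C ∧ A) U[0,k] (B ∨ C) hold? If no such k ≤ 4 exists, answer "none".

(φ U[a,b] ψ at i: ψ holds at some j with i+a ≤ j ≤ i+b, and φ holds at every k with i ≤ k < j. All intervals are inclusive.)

Need earliest j ≥ 5 with (B ∨ C), and (¬C ∧ A) at every k in [5,j-1].
  j=5: rhs holds (empty prefix). k = 0.

0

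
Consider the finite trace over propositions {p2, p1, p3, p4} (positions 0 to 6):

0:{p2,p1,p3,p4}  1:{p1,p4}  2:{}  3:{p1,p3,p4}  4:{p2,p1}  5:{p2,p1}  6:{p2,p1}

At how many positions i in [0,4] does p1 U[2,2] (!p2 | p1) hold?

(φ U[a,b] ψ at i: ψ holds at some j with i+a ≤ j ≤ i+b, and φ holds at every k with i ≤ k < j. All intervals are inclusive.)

3

Evaluate at each i in [0,4]:
  i=0: ✓ (rhs at j=2; lhs holds on [0,1])
  i=1: ✗ (lhs fails at k=2 before rhs at j=3)
  i=2: ✗ (lhs fails at k=2 before rhs at j=4)
  i=3: ✓ (rhs at j=5; lhs holds on [3,4])
  i=4: ✓ (rhs at j=6; lhs holds on [4,5])
Positions where it holds: {0, 3, 4} → 3.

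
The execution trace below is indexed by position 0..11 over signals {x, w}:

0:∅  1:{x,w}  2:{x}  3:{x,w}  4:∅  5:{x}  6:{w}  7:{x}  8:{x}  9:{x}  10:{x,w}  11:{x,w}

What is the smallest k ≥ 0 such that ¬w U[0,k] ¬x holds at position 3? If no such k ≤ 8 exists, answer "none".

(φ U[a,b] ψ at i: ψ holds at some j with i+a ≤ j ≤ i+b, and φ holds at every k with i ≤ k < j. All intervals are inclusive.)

none

Need earliest j ≥ 3 with ¬x, and ¬w at every k in [3,j-1].
  j=3: rhs fails.
  j=4: rhs holds but lhs fails at k=3.
  j=5: rhs fails.
  j=6: rhs holds but lhs fails at k=3.
  j=7: rhs fails.
  j=8: rhs fails.
  j=9: rhs fails.
  j=10: rhs fails.
  j=11: rhs fails.
No witness within the range → none.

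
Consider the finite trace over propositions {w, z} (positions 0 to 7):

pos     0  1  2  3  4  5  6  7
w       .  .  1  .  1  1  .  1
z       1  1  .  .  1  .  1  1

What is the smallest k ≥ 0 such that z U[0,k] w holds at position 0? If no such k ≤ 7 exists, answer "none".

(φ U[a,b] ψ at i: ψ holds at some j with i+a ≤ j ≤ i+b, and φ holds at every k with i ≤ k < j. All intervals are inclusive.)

Need earliest j ≥ 0 with w, and z at every k in [0,j-1].
  j=0: rhs fails.
  j=1: rhs fails.
  j=2: rhs holds; lhs holds on [0,1]. k = 2.

2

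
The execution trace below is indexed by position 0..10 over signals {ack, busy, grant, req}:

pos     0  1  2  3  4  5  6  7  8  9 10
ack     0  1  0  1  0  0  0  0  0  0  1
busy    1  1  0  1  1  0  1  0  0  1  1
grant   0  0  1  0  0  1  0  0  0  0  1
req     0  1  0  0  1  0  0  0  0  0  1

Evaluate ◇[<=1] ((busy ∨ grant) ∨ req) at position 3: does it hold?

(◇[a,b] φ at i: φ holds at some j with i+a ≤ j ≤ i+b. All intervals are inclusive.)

Check ((busy ∨ grant) ∨ req) at each j in [3,4]:
  j=3: true
  j=4: true
Found at j=3 → formula holds.

Yes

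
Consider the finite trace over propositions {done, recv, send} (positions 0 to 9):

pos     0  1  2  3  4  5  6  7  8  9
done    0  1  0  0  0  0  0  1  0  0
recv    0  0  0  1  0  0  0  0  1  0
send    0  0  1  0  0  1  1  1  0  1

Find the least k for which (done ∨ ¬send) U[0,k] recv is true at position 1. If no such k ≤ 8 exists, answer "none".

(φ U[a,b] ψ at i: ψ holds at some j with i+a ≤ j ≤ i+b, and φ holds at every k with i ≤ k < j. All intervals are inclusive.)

none

Need earliest j ≥ 1 with recv, and (done ∨ ¬send) at every k in [1,j-1].
  j=1: rhs fails.
  j=2: rhs fails.
  j=3: rhs holds but lhs fails at k=2.
  j=4: rhs fails.
  j=5: rhs fails.
  j=6: rhs fails.
  j=7: rhs fails.
  j=8: rhs holds but lhs fails at k=2.
  j=9: rhs fails.
No witness within the range → none.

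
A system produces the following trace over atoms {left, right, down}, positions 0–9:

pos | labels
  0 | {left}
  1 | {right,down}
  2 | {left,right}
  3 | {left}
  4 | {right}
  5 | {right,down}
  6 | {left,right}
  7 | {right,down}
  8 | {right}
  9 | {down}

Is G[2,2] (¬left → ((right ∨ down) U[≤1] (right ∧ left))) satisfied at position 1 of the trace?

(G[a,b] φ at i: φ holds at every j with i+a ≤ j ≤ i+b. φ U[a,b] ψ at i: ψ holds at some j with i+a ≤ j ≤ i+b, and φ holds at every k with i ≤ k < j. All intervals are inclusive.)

Holds

Check (¬left → ((right ∨ down) U[≤1] (right ∧ left))) at every j in [3,3]:
  j=3: antecedent false → ✓
All positions satisfy it → formula holds.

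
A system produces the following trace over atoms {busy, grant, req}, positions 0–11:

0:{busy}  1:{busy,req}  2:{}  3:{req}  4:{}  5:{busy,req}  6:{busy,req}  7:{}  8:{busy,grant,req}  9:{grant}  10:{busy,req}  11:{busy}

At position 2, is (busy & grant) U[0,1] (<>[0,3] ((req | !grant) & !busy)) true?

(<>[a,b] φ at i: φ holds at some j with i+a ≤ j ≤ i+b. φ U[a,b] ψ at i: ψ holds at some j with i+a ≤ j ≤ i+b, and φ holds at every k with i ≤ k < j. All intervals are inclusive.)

True

Need some j in [2,3] with <>[0,3] ((req | !grant) & !busy), and (busy & grant) at every k in [2,j-1].
  j=2: <>[0,3] ((req | !grant) & !busy) holds; no prefix to check → satisfied.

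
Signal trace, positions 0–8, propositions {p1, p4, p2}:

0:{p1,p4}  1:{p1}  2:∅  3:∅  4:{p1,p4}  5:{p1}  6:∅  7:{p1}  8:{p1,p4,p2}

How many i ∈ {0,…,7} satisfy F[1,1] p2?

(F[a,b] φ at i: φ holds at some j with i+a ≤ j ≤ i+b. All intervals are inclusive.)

Evaluate at each i in [0,7]:
  i=0: ✗ (none in [1,1])
  i=1: ✗ (none in [2,2])
  i=2: ✗ (none in [3,3])
  i=3: ✗ (none in [4,4])
  i=4: ✗ (none in [5,5])
  i=5: ✗ (none in [6,6])
  i=6: ✗ (none in [7,7])
  i=7: ✓ (witness j=8)
Positions where it holds: {7} → 1.

1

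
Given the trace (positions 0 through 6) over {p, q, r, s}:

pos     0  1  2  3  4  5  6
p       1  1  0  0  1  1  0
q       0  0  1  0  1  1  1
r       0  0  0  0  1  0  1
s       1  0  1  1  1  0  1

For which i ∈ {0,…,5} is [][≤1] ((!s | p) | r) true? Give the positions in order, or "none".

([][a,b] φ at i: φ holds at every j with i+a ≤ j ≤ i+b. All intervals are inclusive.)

0, 4, 5

Evaluate at each i in [0,5]:
  i=0: ✓ (all of [0,1])
  i=1: ✗ (fails at j=2)
  i=2: ✗ (fails at j=2)
  i=3: ✗ (fails at j=3)
  i=4: ✓ (all of [4,5])
  i=5: ✓ (all of [5,6])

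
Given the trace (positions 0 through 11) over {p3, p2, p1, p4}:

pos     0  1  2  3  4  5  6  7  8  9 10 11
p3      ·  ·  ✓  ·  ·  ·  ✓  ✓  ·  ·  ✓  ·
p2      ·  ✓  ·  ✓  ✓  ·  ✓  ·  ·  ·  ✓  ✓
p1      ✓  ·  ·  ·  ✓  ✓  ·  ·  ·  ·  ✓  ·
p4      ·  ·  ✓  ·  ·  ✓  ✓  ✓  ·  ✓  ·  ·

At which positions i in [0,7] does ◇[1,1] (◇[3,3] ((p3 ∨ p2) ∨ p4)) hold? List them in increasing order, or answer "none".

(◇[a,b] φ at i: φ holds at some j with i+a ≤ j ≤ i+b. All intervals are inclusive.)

Evaluate at each i in [0,7]:
  i=0: ✓ (witness j=1)
  i=1: ✓ (witness j=2)
  i=2: ✓ (witness j=3)
  i=3: ✓ (witness j=4)
  i=4: ✗ (none in [5,5])
  i=5: ✓ (witness j=6)
  i=6: ✓ (witness j=7)
  i=7: ✓ (witness j=8)

0, 1, 2, 3, 5, 6, 7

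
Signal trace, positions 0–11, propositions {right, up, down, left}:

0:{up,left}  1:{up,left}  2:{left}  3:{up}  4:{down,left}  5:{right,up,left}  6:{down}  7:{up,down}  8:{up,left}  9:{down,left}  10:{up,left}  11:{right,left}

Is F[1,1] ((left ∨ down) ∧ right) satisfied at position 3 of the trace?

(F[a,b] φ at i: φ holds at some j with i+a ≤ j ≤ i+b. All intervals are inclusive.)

False

Check ((left ∨ down) ∧ right) at each j in [4,4]:
  j=4: false
No position in the window satisfies it → formula fails.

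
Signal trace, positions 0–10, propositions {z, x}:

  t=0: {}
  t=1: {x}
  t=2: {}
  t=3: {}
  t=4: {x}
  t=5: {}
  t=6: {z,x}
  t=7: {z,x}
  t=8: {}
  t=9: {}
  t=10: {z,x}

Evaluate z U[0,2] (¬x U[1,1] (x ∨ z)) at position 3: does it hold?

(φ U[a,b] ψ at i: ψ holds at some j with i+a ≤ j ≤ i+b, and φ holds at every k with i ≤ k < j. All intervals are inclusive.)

Yes

Need some j in [3,5] with (¬x U[1,1] (x ∨ z)), and z at every k in [3,j-1].
  j=3: (¬x U[1,1] (x ∨ z)) holds; no prefix to check → satisfied.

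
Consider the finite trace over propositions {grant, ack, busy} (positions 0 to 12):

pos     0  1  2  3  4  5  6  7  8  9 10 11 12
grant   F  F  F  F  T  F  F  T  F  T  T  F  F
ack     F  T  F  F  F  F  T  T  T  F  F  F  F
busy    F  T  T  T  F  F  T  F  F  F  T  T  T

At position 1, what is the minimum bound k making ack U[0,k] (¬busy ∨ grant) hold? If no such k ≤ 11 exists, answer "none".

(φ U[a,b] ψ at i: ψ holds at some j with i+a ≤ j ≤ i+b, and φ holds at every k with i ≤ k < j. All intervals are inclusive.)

none

Need earliest j ≥ 1 with (¬busy ∨ grant), and ack at every k in [1,j-1].
  j=1: rhs fails.
  j=2: rhs fails.
  j=3: rhs fails.
  j=4: rhs holds but lhs fails at k=2.
  j=5: rhs holds but lhs fails at k=2.
  j=6: rhs fails.
  j=7: rhs holds but lhs fails at k=2.
  j=8: rhs holds but lhs fails at k=2.
  j=9: rhs holds but lhs fails at k=2.
  j=10: rhs holds but lhs fails at k=2.
  j=11: rhs fails.
  j=12: rhs fails.
No witness within the range → none.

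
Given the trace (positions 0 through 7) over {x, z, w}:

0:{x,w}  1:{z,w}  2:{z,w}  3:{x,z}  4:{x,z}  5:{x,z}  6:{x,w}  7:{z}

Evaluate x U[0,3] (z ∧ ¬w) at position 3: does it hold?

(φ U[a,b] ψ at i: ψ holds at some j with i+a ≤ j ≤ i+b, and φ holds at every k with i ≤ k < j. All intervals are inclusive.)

Yes

Need some j in [3,6] with (z ∧ ¬w), and x at every k in [3,j-1].
  j=3: (z ∧ ¬w) holds; no prefix to check → satisfied.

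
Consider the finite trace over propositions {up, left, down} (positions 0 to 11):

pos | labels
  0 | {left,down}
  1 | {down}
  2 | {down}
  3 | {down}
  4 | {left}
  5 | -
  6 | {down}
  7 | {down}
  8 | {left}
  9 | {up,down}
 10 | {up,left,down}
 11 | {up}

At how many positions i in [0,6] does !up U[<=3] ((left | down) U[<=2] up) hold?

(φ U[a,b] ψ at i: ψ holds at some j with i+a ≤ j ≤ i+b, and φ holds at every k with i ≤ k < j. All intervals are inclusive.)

Evaluate at each i in [0,6]:
  i=0: ✗ (no rhs in [0,3])
  i=1: ✗ (no rhs in [1,4])
  i=2: ✗ (no rhs in [2,5])
  i=3: ✗ (no rhs in [3,6])
  i=4: ✓ (rhs at j=7; lhs holds on [4,6])
  i=5: ✓ (rhs at j=7; lhs holds on [5,6])
  i=6: ✓ (rhs at j=7; lhs holds on [6,6])
Positions where it holds: {4, 5, 6} → 3.

3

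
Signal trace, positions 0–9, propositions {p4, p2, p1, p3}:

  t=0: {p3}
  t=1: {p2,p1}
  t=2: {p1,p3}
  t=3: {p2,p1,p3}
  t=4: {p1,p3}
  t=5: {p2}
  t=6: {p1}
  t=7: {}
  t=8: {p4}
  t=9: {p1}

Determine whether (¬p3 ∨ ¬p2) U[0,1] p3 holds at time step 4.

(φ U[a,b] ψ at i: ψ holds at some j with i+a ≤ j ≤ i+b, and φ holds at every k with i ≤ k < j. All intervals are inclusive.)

Need some j in [4,5] with p3, and (¬p3 ∨ ¬p2) at every k in [4,j-1].
  j=4: p3 holds; no prefix to check → satisfied.

Yes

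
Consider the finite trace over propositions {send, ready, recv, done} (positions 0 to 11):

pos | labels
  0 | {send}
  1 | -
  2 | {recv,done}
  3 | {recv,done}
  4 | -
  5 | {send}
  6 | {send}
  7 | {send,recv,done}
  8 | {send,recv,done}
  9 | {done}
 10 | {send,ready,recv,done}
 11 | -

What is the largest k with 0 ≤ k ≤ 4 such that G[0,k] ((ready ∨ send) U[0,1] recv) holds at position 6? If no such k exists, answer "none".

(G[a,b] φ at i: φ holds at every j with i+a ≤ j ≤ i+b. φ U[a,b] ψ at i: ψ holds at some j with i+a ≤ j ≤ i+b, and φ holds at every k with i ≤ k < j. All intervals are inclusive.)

2

((ready ∨ send) U[0,1] recv) must hold from j=6 onward; find where it first fails.
  j=6: holds
  j=7: holds
  j=8: holds
  j=9: fails
Holds on [6,8], so largest k = 2.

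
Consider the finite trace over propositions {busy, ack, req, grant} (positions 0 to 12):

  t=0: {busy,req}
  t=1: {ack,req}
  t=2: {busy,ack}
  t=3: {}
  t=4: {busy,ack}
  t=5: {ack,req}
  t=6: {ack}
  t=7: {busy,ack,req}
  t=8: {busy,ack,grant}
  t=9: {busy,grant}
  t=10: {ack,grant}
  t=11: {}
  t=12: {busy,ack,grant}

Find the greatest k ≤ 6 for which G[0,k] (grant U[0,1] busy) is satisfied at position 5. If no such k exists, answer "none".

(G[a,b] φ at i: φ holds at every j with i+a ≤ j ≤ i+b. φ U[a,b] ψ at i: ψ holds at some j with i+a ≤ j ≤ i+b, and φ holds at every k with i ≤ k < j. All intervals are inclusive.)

none

(grant U[0,1] busy) must hold from j=5 onward; find where it first fails.
  j=5: fails → no k works.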